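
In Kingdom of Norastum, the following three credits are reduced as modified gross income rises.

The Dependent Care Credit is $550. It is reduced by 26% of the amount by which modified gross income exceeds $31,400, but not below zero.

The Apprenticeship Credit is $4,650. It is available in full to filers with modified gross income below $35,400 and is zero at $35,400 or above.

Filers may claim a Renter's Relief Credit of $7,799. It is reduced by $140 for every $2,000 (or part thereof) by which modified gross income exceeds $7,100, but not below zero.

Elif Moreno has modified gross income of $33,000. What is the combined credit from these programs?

Dependent Care Credit: 26% of the $1,600 excess over $31,400 is $416; credit = $550 − $416 = $134.
Apprenticeship Credit: $33,000 is below the $35,400 cutoff, so the full $4,650 applies.
Renter's Relief Credit: income exceeds $7,100 by $25,900, which is 13 full-or-partial $2,000 increments; reduction = 13 × $140 = $1,820, leaving $5,979.
Total: $134 + $4,650 + $5,979 = $10,763.

$10,763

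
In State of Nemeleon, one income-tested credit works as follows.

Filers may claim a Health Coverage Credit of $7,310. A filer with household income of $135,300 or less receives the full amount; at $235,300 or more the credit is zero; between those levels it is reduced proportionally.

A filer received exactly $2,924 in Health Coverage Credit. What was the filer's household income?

$2,924 is 2,924/7,310 of the full $7,310, so 4,386/7,310 of the $100,000 range has been used: income = $135,300 + $100,000 × 4,386/7,310 = $195,300.

$195,300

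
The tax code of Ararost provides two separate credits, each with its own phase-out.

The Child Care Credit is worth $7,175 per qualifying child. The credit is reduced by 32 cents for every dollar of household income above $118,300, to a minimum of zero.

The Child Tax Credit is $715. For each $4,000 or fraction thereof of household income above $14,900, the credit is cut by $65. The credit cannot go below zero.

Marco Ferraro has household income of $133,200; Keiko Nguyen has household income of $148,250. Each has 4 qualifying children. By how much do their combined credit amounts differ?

Marco ($133,200): Child Care Credit: base = 4 × $7,175 = $28,700. 32% of the $14,900 excess over $118,300 is $4,768; credit = $28,700 − $4,768 = $23,932. Child Tax Credit: income exceeds $14,900 by $118,300 → 30 increments × $65 = $1,950 ≥ base, so the credit is $0. total $23,932 + $0 = $23,932
Keiko ($148,250): Child Care Credit: base = 4 × $7,175 = $28,700. 32% of the $29,950 excess over $118,300 is $9,584; credit = $28,700 − $9,584 = $19,116. Child Tax Credit: income exceeds $14,900 by $133,350 → 34 increments × $65 = $2,210 ≥ base, so the credit is $0. total $19,116 + $0 = $19,116
Difference: |$23,932 − $19,116| = $4,816.

$4,816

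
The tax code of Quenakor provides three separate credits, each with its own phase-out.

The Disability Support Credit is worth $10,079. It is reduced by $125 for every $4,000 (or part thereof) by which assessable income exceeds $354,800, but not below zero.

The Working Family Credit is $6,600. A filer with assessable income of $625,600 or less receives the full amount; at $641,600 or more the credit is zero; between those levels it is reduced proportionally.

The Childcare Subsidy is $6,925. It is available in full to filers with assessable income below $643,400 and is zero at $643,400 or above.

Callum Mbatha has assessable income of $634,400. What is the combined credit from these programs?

Disability Support Credit: income exceeds $354,800 by $279,600, which is 70 full-or-partial $4,000 increments; reduction = 70 × $125 = $8,750, leaving $1,329.
Working Family Credit: $634,400 is $8,800 into a $16,000 phase-out range, leaving 7,200/16,000 of the credit: $6,600 × 7,200/16,000 = $2,970.
Childcare Subsidy: $634,400 is below the $643,400 cutoff, so the full $6,925 applies.
Total: $1,329 + $2,970 + $6,925 = $11,224.

$11,224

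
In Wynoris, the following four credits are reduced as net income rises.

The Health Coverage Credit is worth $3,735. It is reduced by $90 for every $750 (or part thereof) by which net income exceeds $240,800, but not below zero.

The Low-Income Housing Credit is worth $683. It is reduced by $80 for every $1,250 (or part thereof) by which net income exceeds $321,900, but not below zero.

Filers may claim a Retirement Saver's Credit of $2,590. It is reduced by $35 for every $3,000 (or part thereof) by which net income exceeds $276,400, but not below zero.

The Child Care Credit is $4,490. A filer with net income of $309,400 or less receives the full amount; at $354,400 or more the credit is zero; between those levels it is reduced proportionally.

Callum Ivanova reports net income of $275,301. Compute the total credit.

Health Coverage Credit: income exceeds $240,800 by $34,501 → 47 increments × $90 = $4,230 ≥ base, so the credit is $0.
Low-Income Housing Credit: $275,301 is at or below the $321,900 threshold, so the full $683 applies.
Retirement Saver's Credit: $275,301 is at or below the $276,400 threshold, so the full $2,590 applies.
Child Care Credit: $275,301 is at or below the $309,400 threshold, so the full $4,490 applies.
Total: $0 + $683 + $2,590 + $4,490 = $7,763.

$7,763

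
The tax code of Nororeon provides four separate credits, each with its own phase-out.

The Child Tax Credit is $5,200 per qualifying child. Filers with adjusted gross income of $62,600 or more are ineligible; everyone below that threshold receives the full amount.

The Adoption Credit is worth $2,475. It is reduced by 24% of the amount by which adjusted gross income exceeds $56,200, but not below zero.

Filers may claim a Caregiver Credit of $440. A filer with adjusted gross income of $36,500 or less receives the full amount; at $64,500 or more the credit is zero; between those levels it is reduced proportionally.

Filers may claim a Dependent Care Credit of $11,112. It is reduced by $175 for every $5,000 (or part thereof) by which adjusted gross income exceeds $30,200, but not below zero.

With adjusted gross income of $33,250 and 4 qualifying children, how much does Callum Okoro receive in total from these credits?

$34,652

Child Tax Credit: base = 4 × $5,200 = $20,800. $33,250 is below the $62,600 cutoff, so the full $20,800 applies.
Adoption Credit: $33,250 is at or below the $56,200 threshold, so the full $2,475 applies.
Caregiver Credit: $33,250 is at or below the $36,500 threshold, so the full $440 applies.
Dependent Care Credit: income exceeds $30,200 by $3,050, which is 1 full-or-partial $5,000 increment; reduction = 1 × $175 = $175, leaving $10,937.
Total: $20,800 + $2,475 + $440 + $10,937 = $34,652.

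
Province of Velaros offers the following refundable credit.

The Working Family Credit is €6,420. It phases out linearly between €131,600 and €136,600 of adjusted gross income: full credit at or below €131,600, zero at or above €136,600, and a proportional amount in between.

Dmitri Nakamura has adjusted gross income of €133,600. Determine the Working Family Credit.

Working Family Credit: €133,600 is €2,000 into a €5,000 phase-out range, leaving 3,000/5,000 of the credit: €6,420 × 3,000/5,000 = €3,852.

€3,852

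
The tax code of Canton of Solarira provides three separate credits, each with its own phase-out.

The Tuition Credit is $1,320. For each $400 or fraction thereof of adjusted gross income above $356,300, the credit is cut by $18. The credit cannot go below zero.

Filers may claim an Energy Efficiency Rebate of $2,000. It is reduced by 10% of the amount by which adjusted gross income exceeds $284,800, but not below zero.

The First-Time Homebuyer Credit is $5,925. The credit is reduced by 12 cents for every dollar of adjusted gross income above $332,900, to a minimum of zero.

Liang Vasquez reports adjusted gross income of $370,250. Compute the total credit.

$2,133

Tuition Credit: income exceeds $356,300 by $13,950, which is 35 full-or-partial $400 increments; reduction = 35 × $18 = $630, leaving $690.
Energy Efficiency Rebate: 10% of the $85,450 excess over $284,800 is $8,545 ≥ base, so the credit is $0.
First-Time Homebuyer Credit: 12% of the $37,350 excess over $332,900 is $4,482; credit = $5,925 − $4,482 = $1,443.
Total: $690 + $0 + $1,443 = $2,133.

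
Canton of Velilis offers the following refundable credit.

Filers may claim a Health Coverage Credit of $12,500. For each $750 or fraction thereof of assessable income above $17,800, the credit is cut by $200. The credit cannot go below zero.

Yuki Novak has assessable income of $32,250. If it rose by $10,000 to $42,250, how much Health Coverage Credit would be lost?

$2,600

At $32,250 — income exceeds $17,800 by $14,450, which is 20 full-or-partial $750 increments; reduction = 20 × $200 = $4,000, leaving $8,500.
At $42,250 — income exceeds $17,800 by $24,450, which is 33 full-or-partial $750 increments; reduction = 33 × $200 = $6,600, leaving $5,900.
Lost: $8,500 − $5,900 = $2,600.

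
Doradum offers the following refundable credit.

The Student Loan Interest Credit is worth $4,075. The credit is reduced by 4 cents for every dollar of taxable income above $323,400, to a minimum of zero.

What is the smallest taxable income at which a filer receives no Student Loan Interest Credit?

The credit falls by 4% of each dollar above $323,400, so it reaches zero when the excess is $4,075 / 4% = $101,875: income = $323,400 + $101,875 = $425,275.

$425,275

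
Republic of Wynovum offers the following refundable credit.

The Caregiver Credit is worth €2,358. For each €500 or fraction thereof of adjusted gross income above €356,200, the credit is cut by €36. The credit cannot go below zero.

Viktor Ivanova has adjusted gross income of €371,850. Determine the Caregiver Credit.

Caregiver Credit: income exceeds €356,200 by €15,650, which is 32 full-or-partial €500 increments; reduction = 32 × €36 = €1,152, leaving €1,206.

€1,206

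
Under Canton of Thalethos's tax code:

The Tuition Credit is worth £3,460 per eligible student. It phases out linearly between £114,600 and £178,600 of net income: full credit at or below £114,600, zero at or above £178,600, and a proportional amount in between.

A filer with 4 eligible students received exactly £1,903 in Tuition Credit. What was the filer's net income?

Full credit = 4 × £3,460 = £13,840.
£1,903 is 1,903/13,840 of the full £13,840, so 11,937/13,840 of the £64,000 range has been used: income = £114,600 + £64,000 × 11,937/13,840 = £169,800.

£169,800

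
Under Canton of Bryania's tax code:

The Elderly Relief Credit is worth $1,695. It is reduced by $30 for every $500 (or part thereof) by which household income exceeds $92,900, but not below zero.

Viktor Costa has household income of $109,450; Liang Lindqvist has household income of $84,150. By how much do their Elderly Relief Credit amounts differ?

Viktor ($109,450): Elderly Relief Credit: income exceeds $92,900 by $16,550, which is 34 full-or-partial $500 increments; reduction = 34 × $30 = $1,020, leaving $675.
Liang ($84,150): Elderly Relief Credit: $84,150 is at or below the $92,900 threshold, so the full $1,695 applies.
Difference: |$675 − $1,695| = $1,020.

$1,020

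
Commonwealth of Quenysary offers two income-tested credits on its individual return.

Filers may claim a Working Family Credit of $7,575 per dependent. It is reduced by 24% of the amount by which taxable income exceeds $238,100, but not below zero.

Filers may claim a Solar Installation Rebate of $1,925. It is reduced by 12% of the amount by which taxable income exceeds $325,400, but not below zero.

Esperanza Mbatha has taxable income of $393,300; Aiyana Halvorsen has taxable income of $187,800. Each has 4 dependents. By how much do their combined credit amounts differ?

Esperanza ($393,300): Working Family Credit: base = 4 × $7,575 = $30,300. 24% of the $155,200 excess over $238,100 is $37,248 ≥ base, so the credit is $0. Solar Installation Rebate: 12% of the $67,900 excess over $325,400 is $8,148 ≥ base, so the credit is $0. total $0 + $0 = $0
Aiyana ($187,800): Working Family Credit: base = 4 × $7,575 = $30,300. $187,800 is at or below the $238,100 threshold, so the full $30,300 applies. Solar Installation Rebate: $187,800 is at or below the $325,400 threshold, so the full $1,925 applies. total $30,300 + $1,925 = $32,225
Difference: |$0 − $32,225| = $32,225.

$32,225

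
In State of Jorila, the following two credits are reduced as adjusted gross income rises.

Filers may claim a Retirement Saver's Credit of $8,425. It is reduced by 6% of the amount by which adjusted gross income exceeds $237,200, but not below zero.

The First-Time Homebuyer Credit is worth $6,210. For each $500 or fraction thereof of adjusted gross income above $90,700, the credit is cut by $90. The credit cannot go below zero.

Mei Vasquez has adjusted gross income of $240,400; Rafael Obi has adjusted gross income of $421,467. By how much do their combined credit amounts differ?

Mei ($240,400): Retirement Saver's Credit: 6% of the $3,200 excess over $237,200 is $192; credit = $8,425 − $192 = $8,233. First-Time Homebuyer Credit: income exceeds $90,700 by $149,700 → 300 increments × $90 = $27,000 ≥ base, so the credit is $0. total $8,233 + $0 = $8,233
Rafael ($421,467): Retirement Saver's Credit: 6% of the $184,267 excess over $237,200 is $11,056.02 ≥ base, so the credit is $0. First-Time Homebuyer Credit: income exceeds $90,700 by $330,767 → 662 increments × $90 = $59,580 ≥ base, so the credit is $0. total $0 + $0 = $0
Difference: |$8,233 − $0| = $8,233.

$8,233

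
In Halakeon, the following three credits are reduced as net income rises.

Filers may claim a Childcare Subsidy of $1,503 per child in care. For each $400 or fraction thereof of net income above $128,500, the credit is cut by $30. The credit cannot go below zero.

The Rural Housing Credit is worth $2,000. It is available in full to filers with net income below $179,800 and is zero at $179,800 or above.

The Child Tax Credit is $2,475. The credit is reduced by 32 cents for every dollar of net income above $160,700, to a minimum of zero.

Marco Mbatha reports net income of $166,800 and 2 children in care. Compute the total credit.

Childcare Subsidy: base = 2 × $1,503 = $3,006. income exceeds $128,500 by $38,300, which is 96 full-or-partial $400 increments; reduction = 96 × $30 = $2,880, leaving $126.
Rural Housing Credit: $166,800 is below the $179,800 cutoff, so the full $2,000 applies.
Child Tax Credit: 32% of the $6,100 excess over $160,700 is $1,952; credit = $2,475 − $1,952 = $523.
Total: $126 + $2,000 + $523 = $2,649.

$2,649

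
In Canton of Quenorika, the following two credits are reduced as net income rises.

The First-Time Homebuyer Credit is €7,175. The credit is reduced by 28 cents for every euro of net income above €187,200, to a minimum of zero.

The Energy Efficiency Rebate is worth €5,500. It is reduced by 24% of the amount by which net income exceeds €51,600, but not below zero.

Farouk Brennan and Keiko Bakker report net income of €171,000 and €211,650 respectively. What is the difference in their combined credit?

Farouk (€171,000): First-Time Homebuyer Credit: €171,000 is at or below the €187,200 threshold, so the full €7,175 applies. Energy Efficiency Rebate: 24% of the €119,400 excess over €51,600 is €28,656 ≥ base, so the credit is €0. total €7,175 + €0 = €7,175
Keiko (€211,650): First-Time Homebuyer Credit: 28% of the €24,450 excess over €187,200 is €6,846; credit = €7,175 − €6,846 = €329. Energy Efficiency Rebate: 24% of the €160,050 excess over €51,600 is €38,412 ≥ base, so the credit is €0. total €329 + €0 = €329
Difference: |€7,175 − €329| = €6,846.

€6,846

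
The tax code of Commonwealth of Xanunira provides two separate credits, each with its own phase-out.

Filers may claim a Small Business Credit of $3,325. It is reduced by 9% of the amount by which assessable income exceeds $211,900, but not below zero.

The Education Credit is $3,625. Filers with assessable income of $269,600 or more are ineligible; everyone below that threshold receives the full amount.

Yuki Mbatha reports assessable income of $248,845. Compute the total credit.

$3,625

Small Business Credit: 9% of the $36,945 excess over $211,900 is $3,325.05 ≥ base, so the credit is $0.
Education Credit: $248,845 is below the $269,600 cutoff, so the full $3,625 applies.
Total: $0 + $3,625 = $3,625.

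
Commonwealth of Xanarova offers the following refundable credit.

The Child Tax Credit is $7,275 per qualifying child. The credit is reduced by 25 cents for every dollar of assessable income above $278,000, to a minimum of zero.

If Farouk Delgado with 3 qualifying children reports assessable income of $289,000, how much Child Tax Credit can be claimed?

$19,075

Child Tax Credit: base = 3 × $7,275 = $21,825. 25% of the $11,000 excess over $278,000 is $2,750; credit = $21,825 − $2,750 = $19,075.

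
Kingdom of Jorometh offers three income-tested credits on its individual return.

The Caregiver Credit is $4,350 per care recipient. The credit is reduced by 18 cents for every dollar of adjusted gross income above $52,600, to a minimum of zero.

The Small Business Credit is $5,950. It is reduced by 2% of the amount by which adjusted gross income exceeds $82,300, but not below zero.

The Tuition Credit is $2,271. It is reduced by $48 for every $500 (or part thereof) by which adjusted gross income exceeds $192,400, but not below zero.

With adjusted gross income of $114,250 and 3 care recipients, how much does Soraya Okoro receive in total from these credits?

$9,535

Caregiver Credit: base = 3 × $4,350 = $13,050. 18% of the $61,650 excess over $52,600 is $11,097; credit = $13,050 − $11,097 = $1,953.
Small Business Credit: 2% of the $31,950 excess over $82,300 is $639; credit = $5,950 − $639 = $5,311.
Tuition Credit: $114,250 is at or below the $192,400 threshold, so the full $2,271 applies.
Total: $1,953 + $5,311 + $2,271 = $9,535.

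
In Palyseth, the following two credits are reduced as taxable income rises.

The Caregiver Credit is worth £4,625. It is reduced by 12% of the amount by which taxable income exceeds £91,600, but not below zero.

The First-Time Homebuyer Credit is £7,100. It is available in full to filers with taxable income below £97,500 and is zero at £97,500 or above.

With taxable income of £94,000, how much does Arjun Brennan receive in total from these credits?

£11,437

Caregiver Credit: 12% of the £2,400 excess over £91,600 is £288; credit = £4,625 − £288 = £4,337.
First-Time Homebuyer Credit: £94,000 is below the £97,500 cutoff, so the full £7,100 applies.
Total: £4,337 + £7,100 = £11,437.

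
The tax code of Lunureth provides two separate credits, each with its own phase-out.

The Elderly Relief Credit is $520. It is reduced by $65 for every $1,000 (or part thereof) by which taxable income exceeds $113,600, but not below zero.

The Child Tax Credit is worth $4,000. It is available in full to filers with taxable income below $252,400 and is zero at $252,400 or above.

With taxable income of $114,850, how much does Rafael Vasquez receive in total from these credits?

Elderly Relief Credit: income exceeds $113,600 by $1,250, which is 2 full-or-partial $1,000 increments; reduction = 2 × $65 = $130, leaving $390.
Child Tax Credit: $114,850 is below the $252,400 cutoff, so the full $4,000 applies.
Total: $390 + $4,000 = $4,390.

$4,390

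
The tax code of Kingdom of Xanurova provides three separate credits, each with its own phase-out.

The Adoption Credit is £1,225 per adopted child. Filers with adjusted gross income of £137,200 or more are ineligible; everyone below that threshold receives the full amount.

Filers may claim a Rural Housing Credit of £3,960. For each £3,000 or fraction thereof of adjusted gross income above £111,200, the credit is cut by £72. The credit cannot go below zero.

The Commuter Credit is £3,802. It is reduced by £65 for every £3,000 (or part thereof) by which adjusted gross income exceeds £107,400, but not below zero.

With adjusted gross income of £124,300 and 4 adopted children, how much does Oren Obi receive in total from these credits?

£11,912

Adoption Credit: base = 4 × £1,225 = £4,900. £124,300 is below the £137,200 cutoff, so the full £4,900 applies.
Rural Housing Credit: income exceeds £111,200 by £13,100, which is 5 full-or-partial £3,000 increments; reduction = 5 × £72 = £360, leaving £3,600.
Commuter Credit: income exceeds £107,400 by £16,900, which is 6 full-or-partial £3,000 increments; reduction = 6 × £65 = £390, leaving £3,412.
Total: £4,900 + £3,600 + £3,412 = £11,912.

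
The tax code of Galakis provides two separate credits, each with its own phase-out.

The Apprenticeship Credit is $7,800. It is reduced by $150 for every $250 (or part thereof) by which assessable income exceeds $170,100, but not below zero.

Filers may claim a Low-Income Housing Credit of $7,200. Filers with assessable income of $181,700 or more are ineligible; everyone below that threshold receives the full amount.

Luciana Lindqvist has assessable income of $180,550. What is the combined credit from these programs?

Apprenticeship Credit: income exceeds $170,100 by $10,450, which is 42 full-or-partial $250 increments; reduction = 42 × $150 = $6,300, leaving $1,500.
Low-Income Housing Credit: $180,550 is below the $181,700 cutoff, so the full $7,200 applies.
Total: $1,500 + $7,200 = $8,700.

$8,700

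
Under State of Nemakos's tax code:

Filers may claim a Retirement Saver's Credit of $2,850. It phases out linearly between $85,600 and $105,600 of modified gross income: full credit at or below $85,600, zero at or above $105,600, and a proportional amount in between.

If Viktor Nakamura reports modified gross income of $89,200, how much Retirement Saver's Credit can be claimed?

Retirement Saver's Credit: $89,200 is $3,600 into a $20,000 phase-out range, leaving 16,400/20,000 of the credit: $2,850 × 16,400/20,000 = $2,337.

$2,337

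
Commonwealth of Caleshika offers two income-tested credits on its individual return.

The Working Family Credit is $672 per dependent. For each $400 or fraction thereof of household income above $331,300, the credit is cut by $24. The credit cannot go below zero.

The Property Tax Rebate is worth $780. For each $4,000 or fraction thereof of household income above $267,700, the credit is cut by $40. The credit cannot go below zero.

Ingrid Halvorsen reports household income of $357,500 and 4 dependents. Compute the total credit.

$1,104

Working Family Credit: base = 4 × $672 = $2,688. income exceeds $331,300 by $26,200, which is 66 full-or-partial $400 increments; reduction = 66 × $24 = $1,584, leaving $1,104.
Property Tax Rebate: income exceeds $267,700 by $89,800 → 23 increments × $40 = $920 ≥ base, so the credit is $0.
Total: $1,104 + $0 = $1,104.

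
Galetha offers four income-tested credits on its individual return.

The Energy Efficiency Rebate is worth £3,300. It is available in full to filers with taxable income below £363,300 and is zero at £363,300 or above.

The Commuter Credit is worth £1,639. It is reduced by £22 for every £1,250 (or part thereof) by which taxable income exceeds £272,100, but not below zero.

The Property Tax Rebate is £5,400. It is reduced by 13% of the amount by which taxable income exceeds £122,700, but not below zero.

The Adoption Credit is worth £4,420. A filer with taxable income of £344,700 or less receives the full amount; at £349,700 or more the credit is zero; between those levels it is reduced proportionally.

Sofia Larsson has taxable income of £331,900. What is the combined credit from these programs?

Energy Efficiency Rebate: £331,900 is below the £363,300 cutoff, so the full £3,300 applies.
Commuter Credit: income exceeds £272,100 by £59,800, which is 48 full-or-partial £1,250 increments; reduction = 48 × £22 = £1,056, leaving £583.
Property Tax Rebate: 13% of the £209,200 excess over £122,700 is £27,196 ≥ base, so the credit is £0.
Adoption Credit: £331,900 is at or below the £344,700 threshold, so the full £4,420 applies.
Total: £3,300 + £583 + £0 + £4,420 = £8,303.

£8,303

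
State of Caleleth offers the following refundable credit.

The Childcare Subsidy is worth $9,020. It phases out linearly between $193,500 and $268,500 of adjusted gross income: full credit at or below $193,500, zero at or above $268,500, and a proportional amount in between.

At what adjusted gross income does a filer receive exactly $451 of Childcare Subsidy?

$264,750

$451 is 451/9,020 of the full $9,020, so 8,569/9,020 of the $75,000 range has been used: income = $193,500 + $75,000 × 8,569/9,020 = $264,750.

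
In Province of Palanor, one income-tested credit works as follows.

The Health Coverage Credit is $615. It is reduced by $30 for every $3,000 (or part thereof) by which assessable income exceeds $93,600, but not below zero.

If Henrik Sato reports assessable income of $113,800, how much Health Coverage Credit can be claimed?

$405

Health Coverage Credit: income exceeds $93,600 by $20,200, which is 7 full-or-partial $3,000 increments; reduction = 7 × $30 = $210, leaving $405.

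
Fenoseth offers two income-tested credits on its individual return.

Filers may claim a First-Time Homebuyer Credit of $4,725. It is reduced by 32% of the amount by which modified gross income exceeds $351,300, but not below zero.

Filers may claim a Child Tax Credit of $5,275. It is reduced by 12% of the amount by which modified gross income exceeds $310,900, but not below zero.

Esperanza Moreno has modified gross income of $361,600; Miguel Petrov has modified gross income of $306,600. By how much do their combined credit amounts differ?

$8,571

Esperanza ($361,600): First-Time Homebuyer Credit: 32% of the $10,300 excess over $351,300 is $3,296; credit = $4,725 − $3,296 = $1,429. Child Tax Credit: 12% of the $50,700 excess over $310,900 is $6,084 ≥ base, so the credit is $0. total $1,429 + $0 = $1,429
Miguel ($306,600): First-Time Homebuyer Credit: $306,600 is at or below the $351,300 threshold, so the full $4,725 applies. Child Tax Credit: $306,600 is at or below the $310,900 threshold, so the full $5,275 applies. total $4,725 + $5,275 = $10,000
Difference: |$1,429 − $10,000| = $8,571.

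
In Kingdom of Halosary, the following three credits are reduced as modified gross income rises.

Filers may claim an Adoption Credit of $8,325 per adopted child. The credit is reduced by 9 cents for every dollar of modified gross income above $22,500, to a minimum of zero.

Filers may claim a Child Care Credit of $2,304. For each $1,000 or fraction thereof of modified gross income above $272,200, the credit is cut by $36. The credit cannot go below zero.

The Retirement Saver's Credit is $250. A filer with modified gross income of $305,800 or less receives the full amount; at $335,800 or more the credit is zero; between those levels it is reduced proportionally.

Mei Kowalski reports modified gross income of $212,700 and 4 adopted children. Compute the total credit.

Adoption Credit: base = 4 × $8,325 = $33,300. 9% of the $190,200 excess over $22,500 is $17,118; credit = $33,300 − $17,118 = $16,182.
Child Care Credit: $212,700 is at or below the $272,200 threshold, so the full $2,304 applies.
Retirement Saver's Credit: $212,700 is at or below the $305,800 threshold, so the full $250 applies.
Total: $16,182 + $2,304 + $250 = $18,736.

$18,736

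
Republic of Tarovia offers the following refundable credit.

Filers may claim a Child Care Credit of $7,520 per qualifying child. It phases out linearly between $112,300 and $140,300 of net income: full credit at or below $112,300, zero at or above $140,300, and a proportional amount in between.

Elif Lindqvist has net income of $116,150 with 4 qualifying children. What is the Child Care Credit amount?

Child Care Credit: base = 4 × $7,520 = $30,080. $116,150 is $3,850 into a $28,000 phase-out range, leaving 24,150/28,000 of the credit: $30,080 × 24,150/28,000 = $25,944.

$25,944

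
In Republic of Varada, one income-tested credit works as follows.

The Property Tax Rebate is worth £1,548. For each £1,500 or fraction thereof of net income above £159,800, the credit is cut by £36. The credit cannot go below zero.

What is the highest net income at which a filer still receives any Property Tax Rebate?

After 42 increments the reduction is 42 × £36 = £1,512, leaving £36; one more increment wipes it out. Increment 42 ends at excess 42 × £1,500 = £63,000, so the highest qualifying income is £159,800 + £63,000 = £222,800.

£222,800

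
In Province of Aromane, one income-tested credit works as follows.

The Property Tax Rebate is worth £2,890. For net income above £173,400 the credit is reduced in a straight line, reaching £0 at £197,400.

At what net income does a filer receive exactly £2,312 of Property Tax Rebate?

£178,200

£2,312 is 2,312/2,890 of the full £2,890, so 578/2,890 of the £24,000 range has been used: income = £173,400 + £24,000 × 578/2,890 = £178,200.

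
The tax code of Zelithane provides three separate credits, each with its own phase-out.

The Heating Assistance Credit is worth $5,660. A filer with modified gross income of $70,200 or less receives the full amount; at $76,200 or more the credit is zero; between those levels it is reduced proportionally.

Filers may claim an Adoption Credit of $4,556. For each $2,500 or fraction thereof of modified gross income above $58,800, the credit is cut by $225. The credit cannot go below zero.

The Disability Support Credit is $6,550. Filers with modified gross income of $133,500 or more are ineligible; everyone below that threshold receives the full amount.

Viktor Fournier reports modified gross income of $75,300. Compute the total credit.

$10,380

Heating Assistance Credit: $75,300 is $5,100 into a $6,000 phase-out range, leaving 900/6,000 of the credit: $5,660 × 900/6,000 = $849.
Adoption Credit: income exceeds $58,800 by $16,500, which is 7 full-or-partial $2,500 increments; reduction = 7 × $225 = $1,575, leaving $2,981.
Disability Support Credit: $75,300 is below the $133,500 cutoff, so the full $6,550 applies.
Total: $849 + $2,981 + $6,550 = $10,380.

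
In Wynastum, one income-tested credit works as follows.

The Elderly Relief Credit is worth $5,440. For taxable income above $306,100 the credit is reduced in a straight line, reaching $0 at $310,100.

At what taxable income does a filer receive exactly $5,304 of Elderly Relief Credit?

$306,200

$5,304 is 5,304/5,440 of the full $5,440, so 136/5,440 of the $4,000 range has been used: income = $306,100 + $4,000 × 136/5,440 = $306,200.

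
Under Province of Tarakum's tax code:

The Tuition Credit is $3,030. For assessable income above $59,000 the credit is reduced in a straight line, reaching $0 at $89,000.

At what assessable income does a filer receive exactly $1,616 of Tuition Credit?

$1,616 is 1,616/3,030 of the full $3,030, so 1,414/3,030 of the $30,000 range has been used: income = $59,000 + $30,000 × 1,414/3,030 = $73,000.

$73,000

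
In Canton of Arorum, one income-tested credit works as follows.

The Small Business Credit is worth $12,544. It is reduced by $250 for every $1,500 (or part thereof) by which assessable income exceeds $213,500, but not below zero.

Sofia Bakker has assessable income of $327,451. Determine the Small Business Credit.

$0

Small Business Credit: income exceeds $213,500 by $113,951 → 76 increments × $250 = $19,000 ≥ base, so the credit is $0.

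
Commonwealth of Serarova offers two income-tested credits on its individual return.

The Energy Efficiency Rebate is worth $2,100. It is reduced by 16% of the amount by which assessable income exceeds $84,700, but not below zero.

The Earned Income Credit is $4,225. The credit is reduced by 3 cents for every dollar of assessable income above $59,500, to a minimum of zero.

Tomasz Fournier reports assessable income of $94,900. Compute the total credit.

$3,631

Energy Efficiency Rebate: 16% of the $10,200 excess over $84,700 is $1,632; credit = $2,100 − $1,632 = $468.
Earned Income Credit: 3% of the $35,400 excess over $59,500 is $1,062; credit = $4,225 − $1,062 = $3,163.
Total: $468 + $3,163 = $3,631.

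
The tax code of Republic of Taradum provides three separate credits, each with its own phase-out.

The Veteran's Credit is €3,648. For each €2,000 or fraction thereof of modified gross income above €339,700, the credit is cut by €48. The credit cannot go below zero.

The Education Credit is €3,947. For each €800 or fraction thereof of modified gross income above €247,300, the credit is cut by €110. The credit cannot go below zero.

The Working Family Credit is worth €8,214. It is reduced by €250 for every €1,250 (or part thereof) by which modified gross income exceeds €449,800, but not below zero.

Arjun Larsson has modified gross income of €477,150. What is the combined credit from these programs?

Veteran's Credit: income exceeds €339,700 by €137,450, which is 69 full-or-partial €2,000 increments; reduction = 69 × €48 = €3,312, leaving €336.
Education Credit: income exceeds €247,300 by €229,850 → 288 increments × €110 = €31,680 ≥ base, so the credit is €0.
Working Family Credit: income exceeds €449,800 by €27,350, which is 22 full-or-partial €1,250 increments; reduction = 22 × €250 = €5,500, leaving €2,714.
Total: €336 + €0 + €2,714 = €3,050.

€3,050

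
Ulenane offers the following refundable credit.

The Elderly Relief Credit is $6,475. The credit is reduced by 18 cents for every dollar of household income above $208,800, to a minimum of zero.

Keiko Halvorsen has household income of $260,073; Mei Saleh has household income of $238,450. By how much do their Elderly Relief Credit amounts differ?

Keiko ($260,073): Elderly Relief Credit: 18% of the $51,273 excess over $208,800 is $9,229.14 ≥ base, so the credit is $0.
Mei ($238,450): Elderly Relief Credit: 18% of the $29,650 excess over $208,800 is $5,337; credit = $6,475 − $5,337 = $1,138.
Difference: |$0 − $1,138| = $1,138.

$1,138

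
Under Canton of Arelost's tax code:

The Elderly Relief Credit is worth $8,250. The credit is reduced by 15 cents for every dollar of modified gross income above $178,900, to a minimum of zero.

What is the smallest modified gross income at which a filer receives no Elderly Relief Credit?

$233,900

The credit falls by 15% of each dollar above $178,900, so it reaches zero when the excess is $8,250 / 15% = $55,000: income = $178,900 + $55,000 = $233,900.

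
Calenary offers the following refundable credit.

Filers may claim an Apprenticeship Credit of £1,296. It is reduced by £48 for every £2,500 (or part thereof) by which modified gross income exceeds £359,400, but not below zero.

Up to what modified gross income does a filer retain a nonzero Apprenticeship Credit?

£424,400

After 26 increments the reduction is 26 × £48 = £1,248, leaving £48; one more increment wipes it out. Increment 26 ends at excess 26 × £2,500 = £65,000, so the highest qualifying income is £359,400 + £65,000 = £424,400.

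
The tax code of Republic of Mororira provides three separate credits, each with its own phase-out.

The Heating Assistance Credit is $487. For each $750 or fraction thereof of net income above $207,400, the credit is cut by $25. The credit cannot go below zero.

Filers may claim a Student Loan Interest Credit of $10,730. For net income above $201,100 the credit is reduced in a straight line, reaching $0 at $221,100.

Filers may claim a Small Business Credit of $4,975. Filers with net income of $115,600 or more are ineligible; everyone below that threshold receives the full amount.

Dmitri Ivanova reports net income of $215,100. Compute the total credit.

$3,431

Heating Assistance Credit: income exceeds $207,400 by $7,700, which is 11 full-or-partial $750 increments; reduction = 11 × $25 = $275, leaving $212.
Student Loan Interest Credit: $215,100 is $14,000 into a $20,000 phase-out range, leaving 6,000/20,000 of the credit: $10,730 × 6,000/20,000 = $3,219.
Small Business Credit: $215,100 meets or exceeds the $115,600 cutoff, so the credit is $0.
Total: $212 + $3,219 + $0 = $3,431.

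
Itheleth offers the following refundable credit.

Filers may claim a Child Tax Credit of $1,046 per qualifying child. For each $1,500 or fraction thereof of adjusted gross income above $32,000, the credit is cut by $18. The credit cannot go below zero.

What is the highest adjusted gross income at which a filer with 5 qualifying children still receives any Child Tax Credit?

Full credit = 5 × $1,046 = $5,230.
After 290 increments the reduction is 290 × $18 = $5,220, leaving $10; one more increment wipes it out. Increment 290 ends at excess 290 × $1,500 = $435,000, so the highest qualifying income is $32,000 + $435,000 = $467,000.

$467,000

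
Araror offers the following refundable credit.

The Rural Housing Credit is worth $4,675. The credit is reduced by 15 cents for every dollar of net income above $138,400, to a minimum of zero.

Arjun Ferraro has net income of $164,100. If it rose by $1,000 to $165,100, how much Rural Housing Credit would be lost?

$150

At $164,100 — 15% of the $25,700 excess over $138,400 is $3,855; credit = $4,675 − $3,855 = $820.
At $165,100 — 15% of the $26,700 excess over $138,400 is $4,005; credit = $4,675 − $4,005 = $670.
Lost: $820 − $670 = $150.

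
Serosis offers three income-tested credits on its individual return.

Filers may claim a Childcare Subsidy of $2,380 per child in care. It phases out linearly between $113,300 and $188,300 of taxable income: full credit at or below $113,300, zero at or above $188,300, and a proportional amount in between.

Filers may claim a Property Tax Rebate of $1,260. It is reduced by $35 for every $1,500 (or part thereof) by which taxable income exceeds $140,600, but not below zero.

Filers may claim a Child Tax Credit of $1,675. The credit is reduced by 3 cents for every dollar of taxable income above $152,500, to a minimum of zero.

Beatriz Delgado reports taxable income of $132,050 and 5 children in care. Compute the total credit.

Childcare Subsidy: base = 5 × $2,380 = $11,900. $132,050 is $18,750 into a $75,000 phase-out range, leaving 56,250/75,000 of the credit: $11,900 × 56,250/75,000 = $8,925.
Property Tax Rebate: $132,050 is at or below the $140,600 threshold, so the full $1,260 applies.
Child Tax Credit: $132,050 is at or below the $152,500 threshold, so the full $1,675 applies.
Total: $8,925 + $1,260 + $1,675 = $11,860.

$11,860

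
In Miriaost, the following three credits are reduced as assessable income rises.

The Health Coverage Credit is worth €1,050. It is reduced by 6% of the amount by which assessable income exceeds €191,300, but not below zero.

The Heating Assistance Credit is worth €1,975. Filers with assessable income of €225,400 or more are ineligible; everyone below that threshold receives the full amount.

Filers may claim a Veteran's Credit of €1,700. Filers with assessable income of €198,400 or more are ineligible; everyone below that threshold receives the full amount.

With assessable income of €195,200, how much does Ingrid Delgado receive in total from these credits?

Health Coverage Credit: 6% of the €3,900 excess over €191,300 is €234; credit = €1,050 − €234 = €816.
Heating Assistance Credit: €195,200 is below the €225,400 cutoff, so the full €1,975 applies.
Veteran's Credit: €195,200 is below the €198,400 cutoff, so the full €1,700 applies.
Total: €816 + €1,975 + €1,700 = €4,491.

€4,491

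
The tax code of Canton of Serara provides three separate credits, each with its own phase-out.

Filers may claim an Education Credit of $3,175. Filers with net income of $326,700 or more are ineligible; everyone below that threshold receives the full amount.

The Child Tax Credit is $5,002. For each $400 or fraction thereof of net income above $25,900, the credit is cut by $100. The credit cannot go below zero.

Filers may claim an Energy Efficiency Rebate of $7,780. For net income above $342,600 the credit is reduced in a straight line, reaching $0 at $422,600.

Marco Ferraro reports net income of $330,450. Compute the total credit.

$7,780

Education Credit: $330,450 meets or exceeds the $326,700 cutoff, so the credit is $0.
Child Tax Credit: income exceeds $25,900 by $304,550 → 762 increments × $100 = $76,200 ≥ base, so the credit is $0.
Energy Efficiency Rebate: $330,450 is at or below the $342,600 threshold, so the full $7,780 applies.
Total: $0 + $0 + $7,780 = $7,780.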